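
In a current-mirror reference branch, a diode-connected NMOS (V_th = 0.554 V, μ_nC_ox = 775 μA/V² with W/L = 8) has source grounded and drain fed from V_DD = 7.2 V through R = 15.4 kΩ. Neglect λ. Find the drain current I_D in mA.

I_D = 0.408 mA

With gate tied to drain, V_GS = V_DS ≥ V_GS − V_th, so the device is in saturation.
k_n = μ_nC_ox · (W/L) = 6.2 mA/V².
KCL at the drain: ½ k_n (V_GS − V_th)² = (V_DD − V_GS)/R.
Let x = V_GS − 0.554. Then 47.7 x² + x − 6.646 = 0, giving x = 0.363 V (positive root), so V_GS = 0.917 V.
I_D = (V_DD − V_GS)/R = (7.2 − 0.917) / 15.4 = 0.408 mA.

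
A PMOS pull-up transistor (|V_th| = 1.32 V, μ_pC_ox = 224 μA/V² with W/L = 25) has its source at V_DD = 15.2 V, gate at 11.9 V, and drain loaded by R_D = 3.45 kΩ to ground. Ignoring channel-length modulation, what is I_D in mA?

V_SG = V_DD − V_G = 15.2 − 11.9 = 3.3 V, so V_ov = 3.3 − 1.32 = 1.98 V.
k_p = μ_pC_ox · (W/L) = 5.6 mA/V².
Assume saturation: I_D = ½ k_p V_ov² = 0.5 × 5.6 × 1.98² = 11 mA, giving V_SD = V_DD − I_D R_D = 15.2 − 11 × 3.45 = -22.7 V.
But -22.7 V < V_ov = 1.98 V, so the device is actually in triode.
In triode I_D = k_p[V_ov V_SD − ½ V_SD²] and I_D = (V_DD − V_SD)/R_D. Equating: 9.66 V_SD² − 39.25 V_SD + 15.2 = 0, giving V_SD = 0.433 V (the root below V_ov).
I_D = (15.2 − 0.433) / 3.45 = 4.28 mA.

I_D = 4.28 mA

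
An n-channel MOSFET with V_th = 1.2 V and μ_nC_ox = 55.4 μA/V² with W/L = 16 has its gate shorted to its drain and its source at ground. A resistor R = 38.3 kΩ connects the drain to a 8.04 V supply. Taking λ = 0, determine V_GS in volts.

V_GS = 1.81 V

With gate tied to drain, V_GS = V_DS ≥ V_GS − V_th, so the device is in saturation.
k_n = μ_nC_ox · (W/L) = 0.8864 mA/V².
KCL at the drain: ½ k_n (V_GS − V_th)² = (V_DD − V_GS)/R.
Let x = V_GS − 1.2. Then 17 x² + x − 6.84 = 0, giving x = 0.606 V (positive root), so V_GS = 1.81 V.
I_D = (V_DD − V_GS)/R = (8.04 − 1.81) / 38.3 = 0.163 mA.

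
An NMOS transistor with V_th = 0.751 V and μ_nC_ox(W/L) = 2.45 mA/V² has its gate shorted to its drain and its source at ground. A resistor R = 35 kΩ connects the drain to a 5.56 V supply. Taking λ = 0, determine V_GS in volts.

With gate tied to drain, V_GS = V_DS ≥ V_GS − V_th, so the device is in saturation.
KCL at the drain: ½ k_n (V_GS − V_th)² = (V_DD − V_GS)/R.
Let x = V_GS − 0.751. Then 42.9 x² + x − 4.809 = 0, giving x = 0.323 V (positive root), so V_GS = 1.07 V.
I_D = (V_DD − V_GS)/R = (5.56 − 1.07) / 35 = 0.128 mA.

V_GS = 1.07 V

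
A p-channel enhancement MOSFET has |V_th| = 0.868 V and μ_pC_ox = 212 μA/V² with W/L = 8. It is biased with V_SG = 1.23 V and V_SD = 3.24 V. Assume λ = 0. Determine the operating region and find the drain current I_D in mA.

Saturation; I_D = 0.111 mA

k_p = μ_pC_ox · (W/L) = 1.696 mA/V².
V_ov = V_SG − |V_th| = 1.23 − 0.868 = 0.362 V.
Since V_SD = 3.24 V ≥ V_ov = 0.362 V, the device is in saturation.
I_D = ½ k_p V_ov² = 0.5 × 1.696 × 0.362² = 0.111 mA.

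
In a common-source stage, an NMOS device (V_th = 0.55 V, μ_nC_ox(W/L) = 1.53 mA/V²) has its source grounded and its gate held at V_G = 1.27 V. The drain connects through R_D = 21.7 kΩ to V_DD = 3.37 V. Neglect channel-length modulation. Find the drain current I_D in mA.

V_GS = V_G = 1.27 V, so V_ov = 1.27 − 0.55 = 0.72 V.
Assume saturation: I_D = ½ k_n V_ov² = 0.5 × 1.53 × 0.72² = 0.397 mA, giving V_DS = V_DD − I_D R_D = 3.37 − 0.397 × 21.7 = -5.24 V.
But -5.24 V < V_ov = 0.72 V, so the device is actually in triode.
In triode I_D = k_n[V_ov V_DS − ½ V_DS²] and I_D = (V_DD − V_DS)/R_D. Equating: 16.6 V_DS² − 24.9 V_DS + 3.37 = 0, giving V_DS = 0.15 V (the root below V_ov).
I_D = (3.37 − 0.15) / 21.7 = 0.148 mA.

I_D = 0.148 mA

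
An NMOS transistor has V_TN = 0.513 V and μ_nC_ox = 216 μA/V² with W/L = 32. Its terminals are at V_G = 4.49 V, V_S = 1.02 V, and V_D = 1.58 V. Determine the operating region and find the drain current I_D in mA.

Triode; I_D = 10.4 mA

V_GS = V_G − V_S = 4.49 − 1.02 = 3.47 V; V_DS = V_D − V_S = 1.58 − 1.02 = 0.56 V.
k_n = μ_nC_ox · (W/L) = 6.912 mA/V².
V_ov = V_GS − V_TN = 3.47 − 0.513 = 2.96 V.
Since V_DS = 0.56 V < V_ov = 2.96 V, the device is in the triode region.
I_D = k_n [V_ov · V_DS − ½ V_DS²] = 6.912 × [2.96 × 0.56 − 0.5 × 0.56²] = 10.4 mA.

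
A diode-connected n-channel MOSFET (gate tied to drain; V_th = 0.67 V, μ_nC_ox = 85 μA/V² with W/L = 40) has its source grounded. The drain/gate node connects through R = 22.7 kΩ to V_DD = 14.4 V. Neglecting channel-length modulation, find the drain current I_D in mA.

I_D = 0.579 mA

With gate tied to drain, V_GS = V_DS ≥ V_GS − V_th, so the device is in saturation.
k_n = μ_nC_ox · (W/L) = 3.4 mA/V².
KCL at the drain: ½ k_n (V_GS − V_th)² = (V_DD − V_GS)/R.
Let x = V_GS − 0.67. Then 38.6 x² + x − 13.73 = 0, giving x = 0.584 V (positive root), so V_GS = 1.25 V.
I_D = (V_DD − V_GS)/R = (14.4 − 1.25) / 22.7 = 0.579 mA.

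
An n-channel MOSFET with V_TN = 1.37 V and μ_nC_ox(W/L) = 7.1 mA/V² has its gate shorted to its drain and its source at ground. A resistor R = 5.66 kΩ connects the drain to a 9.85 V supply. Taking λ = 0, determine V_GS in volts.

V_GS = 2.00 V

With gate tied to drain, V_GS = V_DS ≥ V_GS − V_TN, so the device is in saturation.
KCL at the drain: ½ k_n (V_GS − V_TN)² = (V_DD − V_GS)/R.
Let x = V_GS − 1.37. Then 20.1 x² + x − 8.48 = 0, giving x = 0.625 V (positive root), so V_GS = 2 V.
I_D = (V_DD − V_GS)/R = (9.85 − 2) / 5.66 = 1.39 mA.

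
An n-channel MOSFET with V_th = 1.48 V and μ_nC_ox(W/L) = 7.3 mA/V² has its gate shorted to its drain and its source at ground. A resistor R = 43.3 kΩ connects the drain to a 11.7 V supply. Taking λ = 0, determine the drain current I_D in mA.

I_D = 0.230 mA

With gate tied to drain, V_GS = V_DS ≥ V_GS − V_th, so the device is in saturation.
KCL at the drain: ½ k_n (V_GS − V_th)² = (V_DD − V_GS)/R.
Let x = V_GS − 1.48. Then 158 x² + x − 10.22 = 0, giving x = 0.251 V (positive root), so V_GS = 1.73 V.
I_D = (V_DD − V_GS)/R = (11.7 − 1.73) / 43.3 = 0.23 mA.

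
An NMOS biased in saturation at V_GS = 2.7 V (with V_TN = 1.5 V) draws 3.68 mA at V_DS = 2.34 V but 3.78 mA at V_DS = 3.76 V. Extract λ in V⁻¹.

With V_GS fixed, I_D ∝ (1 + λ V_DS) in saturation, so I_D2/I_D1 = (1 + λ V_DS2)/(1 + λ V_DS1).
3.78/3.68 = 1.027 = (1 + 3.76 λ)/(1 + 2.34 λ).
Solving: λ (I_D1 V_DS2 − I_D2 V_DS1) = I_D2 − I_D1, so λ = (3.78 − 3.68) / (3.68 × 3.76 − 3.78 × 2.34) = 0.1 / 4.99 = 0.02 V⁻¹.

λ = 0.0200 V⁻¹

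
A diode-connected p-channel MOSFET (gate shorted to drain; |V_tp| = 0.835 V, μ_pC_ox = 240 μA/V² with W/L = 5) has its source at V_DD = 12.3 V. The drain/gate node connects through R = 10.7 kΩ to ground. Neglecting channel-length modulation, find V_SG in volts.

V_SG = 2.10 V

With gate tied to drain, V_SG = V_SD ≥ V_SG − |V_tp|, so the device is in saturation.
k_p = μ_pC_ox · (W/L) = 1.2 mA/V².
KCL at the drain: ½ k_p (V_SG − |V_tp|)² = (V_DD − V_SG)/R.
Let x = V_SG − 0.835. Then 6.42 x² + x − 11.46 = 0, giving x = 1.26 V (positive root), so V_SG = 2.1 V.
I_D = (V_DD − V_SG)/R = (12.3 − 2.1) / 10.7 = 0.954 mA.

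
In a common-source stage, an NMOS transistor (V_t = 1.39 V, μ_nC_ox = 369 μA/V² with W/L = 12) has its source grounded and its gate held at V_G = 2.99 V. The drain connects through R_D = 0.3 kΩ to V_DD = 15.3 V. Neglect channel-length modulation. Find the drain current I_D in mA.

V_GS = V_G = 2.99 V, so V_ov = 2.99 − 1.39 = 1.6 V.
k_n = μ_nC_ox · (W/L) = 4.428 mA/V².
Assume saturation: I_D = ½ k_n V_ov² = 0.5 × 4.428 × 1.6² = 5.67 mA, giving V_DS = V_DD − I_D R_D = 15.3 − 5.67 × 0.3 = 13.6 V.
V_DS = 13.6 V ≥ V_ov = 1.6 V, confirming saturation.

I_D = 5.67 mA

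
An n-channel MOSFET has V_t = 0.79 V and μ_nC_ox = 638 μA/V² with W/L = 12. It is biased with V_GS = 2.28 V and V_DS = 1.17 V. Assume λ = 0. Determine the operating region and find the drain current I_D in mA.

k_n = μ_nC_ox · (W/L) = 7.656 mA/V².
V_ov = V_GS − V_t = 2.28 − 0.79 = 1.49 V.
Since V_DS = 1.17 V < V_ov = 1.49 V, the device is in the triode region.
I_D = k_n [V_ov · V_DS − ½ V_DS²] = 7.656 × [1.49 × 1.17 − 0.5 × 1.17²] = 8.11 mA.

Triode; I_D = 8.11 mA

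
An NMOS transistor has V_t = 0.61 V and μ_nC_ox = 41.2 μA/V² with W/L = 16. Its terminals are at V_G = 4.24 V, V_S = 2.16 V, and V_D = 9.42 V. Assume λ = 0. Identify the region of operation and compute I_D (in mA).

Saturation; I_D = 0.712 mA

V_GS = V_G − V_S = 4.24 − 2.16 = 2.08 V; V_DS = V_D − V_S = 9.42 − 2.16 = 7.26 V.
k_n = μ_nC_ox · (W/L) = 0.6592 mA/V².
V_ov = V_GS − V_t = 2.08 − 0.61 = 1.47 V.
Since V_DS = 7.26 V ≥ V_ov = 1.47 V, the device is in saturation.
I_D = ½ k_n V_ov² = 0.5 × 0.6592 × 1.47² = 0.712 mA.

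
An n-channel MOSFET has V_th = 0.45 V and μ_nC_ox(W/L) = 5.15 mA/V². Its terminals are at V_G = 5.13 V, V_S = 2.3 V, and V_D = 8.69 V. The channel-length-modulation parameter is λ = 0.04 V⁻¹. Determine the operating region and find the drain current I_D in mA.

Saturation; I_D = 18.3 mA

V_GS = V_G − V_S = 5.13 − 2.3 = 2.83 V; V_DS = V_D − V_S = 8.69 − 2.3 = 6.39 V.
V_ov = V_GS − V_th = 2.83 − 0.45 = 2.38 V.
Since V_DS = 6.39 V ≥ V_ov = 2.38 V, the device is in saturation.
I_D = ½ k_n V_ov² (1 + λ V_DS) = 0.5 × 5.15 × 2.38² × (1 + 0.04 × 6.39) = 18.3 mA.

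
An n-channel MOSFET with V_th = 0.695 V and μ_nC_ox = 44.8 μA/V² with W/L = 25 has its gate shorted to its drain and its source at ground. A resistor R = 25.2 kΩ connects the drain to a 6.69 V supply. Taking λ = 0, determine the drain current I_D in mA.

I_D = 0.213 mA

With gate tied to drain, V_GS = V_DS ≥ V_GS − V_th, so the device is in saturation.
k_n = μ_nC_ox · (W/L) = 1.12 mA/V².
KCL at the drain: ½ k_n (V_GS − V_th)² = (V_DD − V_GS)/R.
Let x = V_GS − 0.695. Then 14.1 x² + x − 5.995 = 0, giving x = 0.617 V (positive root), so V_GS = 1.31 V.
I_D = (V_DD − V_GS)/R = (6.69 − 1.31) / 25.2 = 0.213 mA.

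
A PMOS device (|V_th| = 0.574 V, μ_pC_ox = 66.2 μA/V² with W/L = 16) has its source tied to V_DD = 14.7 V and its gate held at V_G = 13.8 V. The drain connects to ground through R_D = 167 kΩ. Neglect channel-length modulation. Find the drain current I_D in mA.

I_D = 0.0563 mA

V_SG = V_DD − V_G = 14.7 − 13.8 = 0.9 V, so V_ov = 0.9 − 0.574 = 0.326 V.
k_p = μ_pC_ox · (W/L) = 1.059 mA/V².
Assume saturation: I_D = ½ k_p V_ov² = 0.5 × 1.059 × 0.326² = 0.0563 mA, giving V_SD = V_DD − I_D R_D = 14.7 − 0.0563 × 167 = 5.3 V.
V_SD = 5.3 V ≥ V_ov = 0.326 V, confirming saturation.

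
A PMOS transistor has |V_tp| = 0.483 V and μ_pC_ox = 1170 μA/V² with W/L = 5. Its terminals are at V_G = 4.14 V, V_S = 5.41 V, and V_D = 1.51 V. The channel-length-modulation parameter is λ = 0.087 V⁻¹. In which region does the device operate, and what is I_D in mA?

Saturation; I_D = 2.43 mA

V_SG = V_S − V_G = 5.41 − 4.14 = 1.27 V; V_SD = V_S − V_D = 5.41 − 1.51 = 3.9 V.
k_p = μ_pC_ox · (W/L) = 5.85 mA/V².
V_ov = V_SG − |V_tp| = 1.27 − 0.483 = 0.787 V.
Since V_SD = 3.9 V ≥ V_ov = 0.787 V, the device is in saturation.
I_D = ½ k_p V_ov² (1 + λ V_SD) = 0.5 × 5.85 × 0.787² × (1 + 0.087 × 3.9) = 2.43 mA.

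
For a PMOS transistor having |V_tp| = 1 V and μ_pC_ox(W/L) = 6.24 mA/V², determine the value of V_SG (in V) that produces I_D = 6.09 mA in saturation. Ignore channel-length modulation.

V_SG = 2.40 V

In saturation I_D = ½ k_p (V_SG − |V_tp|)², so V_SG − |V_tp| = √(2 I_D / k_p) = √(2 × 6.09 / 6.24) = 1.4 V.
V_SG = 1 + 1.4 = 2.4 V.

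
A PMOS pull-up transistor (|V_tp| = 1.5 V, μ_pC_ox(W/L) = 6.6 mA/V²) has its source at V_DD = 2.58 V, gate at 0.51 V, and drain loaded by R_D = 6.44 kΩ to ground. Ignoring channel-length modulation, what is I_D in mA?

I_D = 0.383 mA

V_SG = V_DD − V_G = 2.58 − 0.51 = 2.07 V, so V_ov = 2.07 − 1.5 = 0.57 V.
Assume saturation: I_D = ½ k_p V_ov² = 0.5 × 6.6 × 0.57² = 1.07 mA, giving V_SD = V_DD − I_D R_D = 2.58 − 1.07 × 6.44 = -4.32 V.
But -4.32 V < V_ov = 0.57 V, so the device is actually in triode.
In triode I_D = k_p[V_ov V_SD − ½ V_SD²] and I_D = (V_DD − V_SD)/R_D. Equating: 21.3 V_SD² − 25.23 V_SD + 2.58 = 0, giving V_SD = 0.113 V (the root below V_ov).
I_D = (2.58 − 0.113) / 6.44 = 0.383 mA.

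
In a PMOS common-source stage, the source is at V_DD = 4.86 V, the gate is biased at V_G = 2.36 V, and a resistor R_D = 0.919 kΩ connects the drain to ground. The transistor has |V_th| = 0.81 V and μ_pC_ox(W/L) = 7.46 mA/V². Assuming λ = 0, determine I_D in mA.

I_D = 4.81 mA

V_SG = V_DD − V_G = 4.86 − 2.36 = 2.5 V, so V_ov = 2.5 − 0.81 = 1.69 V.
Assume saturation: I_D = ½ k_p V_ov² = 0.5 × 7.46 × 1.69² = 10.7 mA, giving V_SD = V_DD − I_D R_D = 4.86 − 10.7 × 0.919 = -4.93 V.
But -4.93 V < V_ov = 1.69 V, so the device is actually in triode.
In triode I_D = k_p[V_ov V_SD − ½ V_SD²] and I_D = (V_DD − V_SD)/R_D. Equating: 3.43 V_SD² − 12.59 V_SD + 4.86 = 0, giving V_SD = 0.439 V (the root below V_ov).
I_D = (4.86 − 0.439) / 0.919 = 4.81 mA.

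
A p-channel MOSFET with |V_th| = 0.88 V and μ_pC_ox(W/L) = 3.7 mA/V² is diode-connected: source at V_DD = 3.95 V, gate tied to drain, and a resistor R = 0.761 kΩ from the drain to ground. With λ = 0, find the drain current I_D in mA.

With gate tied to drain, V_SG = V_SD ≥ V_SG − |V_th|, so the device is in saturation.
KCL at the drain: ½ k_p (V_SG − |V_th|)² = (V_DD − V_SG)/R.
Let x = V_SG − 0.88. Then 1.41 x² + x − 3.07 = 0, giving x = 1.16 V (positive root), so V_SG = 2.04 V.
I_D = (V_DD − V_SG)/R = (3.95 − 2.04) / 0.761 = 2.51 mA.

I_D = 2.51 mA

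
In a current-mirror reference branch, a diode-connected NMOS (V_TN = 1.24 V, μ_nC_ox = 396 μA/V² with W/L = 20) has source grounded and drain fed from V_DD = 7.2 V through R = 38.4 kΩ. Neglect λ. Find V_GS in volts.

V_GS = 1.43 V

With gate tied to drain, V_GS = V_DS ≥ V_GS − V_TN, so the device is in saturation.
k_n = μ_nC_ox · (W/L) = 7.92 mA/V².
KCL at the drain: ½ k_n (V_GS − V_TN)² = (V_DD − V_GS)/R.
Let x = V_GS − 1.24. Then 152 x² + x − 5.96 = 0, giving x = 0.195 V (positive root), so V_GS = 1.43 V.
I_D = (V_DD − V_GS)/R = (7.2 − 1.43) / 38.4 = 0.15 mA.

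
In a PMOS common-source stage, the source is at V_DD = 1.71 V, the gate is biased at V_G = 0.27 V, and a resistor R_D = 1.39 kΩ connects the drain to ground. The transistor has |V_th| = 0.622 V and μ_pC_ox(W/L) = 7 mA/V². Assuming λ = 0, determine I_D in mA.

V_SG = V_DD − V_G = 1.71 − 0.27 = 1.44 V, so V_ov = 1.44 − 0.622 = 0.818 V.
Assume saturation: I_D = ½ k_p V_ov² = 0.5 × 7 × 0.818² = 2.34 mA, giving V_SD = V_DD − I_D R_D = 1.71 − 2.34 × 1.39 = -1.55 V.
But -1.55 V < V_ov = 0.818 V, so the device is actually in triode.
In triode I_D = k_p[V_ov V_SD − ½ V_SD²] and I_D = (V_DD − V_SD)/R_D. Equating: 4.86 V_SD² − 8.959 V_SD + 1.71 = 0, giving V_SD = 0.216 V (the root below V_ov).
I_D = (1.71 − 0.216) / 1.39 = 1.07 mA.

I_D = 1.07 mA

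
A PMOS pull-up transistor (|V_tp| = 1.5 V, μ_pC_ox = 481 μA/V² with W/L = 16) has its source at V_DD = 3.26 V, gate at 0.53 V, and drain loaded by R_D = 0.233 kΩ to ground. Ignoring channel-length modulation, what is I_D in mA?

I_D = 5.82 mA

V_SG = V_DD − V_G = 3.26 − 0.53 = 2.73 V, so V_ov = 2.73 − 1.5 = 1.23 V.
k_p = μ_pC_ox · (W/L) = 7.696 mA/V².
Assume saturation: I_D = ½ k_p V_ov² = 0.5 × 7.696 × 1.23² = 5.82 mA, giving V_SD = V_DD − I_D R_D = 3.26 − 5.82 × 0.233 = 1.9 V.
V_SD = 1.9 V ≥ V_ov = 1.23 V, confirming saturation.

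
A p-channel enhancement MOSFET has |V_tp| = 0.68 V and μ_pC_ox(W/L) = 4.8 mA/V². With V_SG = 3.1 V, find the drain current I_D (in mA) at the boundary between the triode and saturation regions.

I_D = 14.1 mA

At the boundary V_SD = V_ov = V_SG − |V_tp| = 3.1 − 0.68 = 2.42 V.
I_D = ½ k_p V_ov² = 0.5 × 4.8 × 2.42² = 14.1 mA.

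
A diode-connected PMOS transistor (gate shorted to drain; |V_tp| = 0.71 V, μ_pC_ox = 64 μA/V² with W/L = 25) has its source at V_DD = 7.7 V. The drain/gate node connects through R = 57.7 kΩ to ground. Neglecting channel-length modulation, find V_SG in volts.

With gate tied to drain, V_SG = V_SD ≥ V_SG − |V_tp|, so the device is in saturation.
k_p = μ_pC_ox · (W/L) = 1.6 mA/V².
KCL at the drain: ½ k_p (V_SG − |V_tp|)² = (V_DD − V_SG)/R.
Let x = V_SG − 0.71. Then 46.2 x² + x − 6.99 = 0, giving x = 0.378 V (positive root), so V_SG = 1.09 V.
I_D = (V_DD − V_SG)/R = (7.7 − 1.09) / 57.7 = 0.115 mA.

V_SG = 1.09 V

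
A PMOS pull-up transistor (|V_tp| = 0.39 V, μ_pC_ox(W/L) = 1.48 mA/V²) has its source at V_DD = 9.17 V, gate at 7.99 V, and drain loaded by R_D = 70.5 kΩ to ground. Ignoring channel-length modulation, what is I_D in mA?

I_D = 0.128 mA

V_SG = V_DD − V_G = 9.17 − 7.99 = 1.18 V, so V_ov = 1.18 − 0.39 = 0.79 V.
Assume saturation: I_D = ½ k_p V_ov² = 0.5 × 1.48 × 0.79² = 0.462 mA, giving V_SD = V_DD − I_D R_D = 9.17 − 0.462 × 70.5 = -23.4 V.
But -23.4 V < V_ov = 0.79 V, so the device is actually in triode.
In triode I_D = k_p[V_ov V_SD − ½ V_SD²] and I_D = (V_DD − V_SD)/R_D. Equating: 52.2 V_SD² − 83.43 V_SD + 9.17 = 0, giving V_SD = 0.119 V (the root below V_ov).
I_D = (9.17 − 0.119) / 70.5 = 0.128 mA.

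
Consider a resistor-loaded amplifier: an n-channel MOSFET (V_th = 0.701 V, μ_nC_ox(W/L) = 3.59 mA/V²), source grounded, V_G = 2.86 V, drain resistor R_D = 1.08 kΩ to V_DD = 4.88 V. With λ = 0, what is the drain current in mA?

V_GS = V_G = 2.86 V, so V_ov = 2.86 − 0.701 = 2.16 V.
Assume saturation: I_D = ½ k_n V_ov² = 0.5 × 3.59 × 2.16² = 8.37 mA, giving V_DS = V_DD − I_D R_D = 4.88 − 8.37 × 1.08 = -4.16 V.
But -4.16 V < V_ov = 2.16 V, so the device is actually in triode.
In triode I_D = k_n[V_ov V_DS − ½ V_DS²] and I_D = (V_DD − V_DS)/R_D. Equating: 1.94 V_DS² − 9.371 V_DS + 4.88 = 0, giving V_DS = 0.594 V (the root below V_ov).
I_D = (4.88 − 0.594) / 1.08 = 3.97 mA.

I_D = 3.97 mA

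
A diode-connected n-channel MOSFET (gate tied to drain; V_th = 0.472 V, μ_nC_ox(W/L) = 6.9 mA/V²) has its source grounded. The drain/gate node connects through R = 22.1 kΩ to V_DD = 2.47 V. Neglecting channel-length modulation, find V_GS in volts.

With gate tied to drain, V_GS = V_DS ≥ V_GS − V_th, so the device is in saturation.
KCL at the drain: ½ k_n (V_GS − V_th)² = (V_DD − V_GS)/R.
Let x = V_GS − 0.472. Then 76.2 x² + x − 1.998 = 0, giving x = 0.155 V (positive root), so V_GS = 0.627 V.
I_D = (V_DD − V_GS)/R = (2.47 − 0.627) / 22.1 = 0.0834 mA.

V_GS = 0.627 V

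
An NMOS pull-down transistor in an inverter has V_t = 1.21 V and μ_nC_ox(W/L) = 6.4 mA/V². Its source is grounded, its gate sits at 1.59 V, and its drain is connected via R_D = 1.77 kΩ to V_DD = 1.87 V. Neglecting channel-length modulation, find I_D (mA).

V_GS = V_G = 1.59 V, so V_ov = 1.59 − 1.21 = 0.38 V.
Assume saturation: I_D = ½ k_n V_ov² = 0.5 × 6.4 × 0.38² = 0.462 mA, giving V_DS = V_DD − I_D R_D = 1.87 − 0.462 × 1.77 = 1.05 V.
V_DS = 1.05 V ≥ V_ov = 0.38 V, confirming saturation.

I_D = 0.462 mA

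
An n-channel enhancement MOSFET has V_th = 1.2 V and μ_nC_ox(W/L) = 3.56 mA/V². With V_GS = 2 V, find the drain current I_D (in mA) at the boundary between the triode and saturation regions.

I_D = 1.14 mA

At the boundary V_DS = V_ov = V_GS − V_th = 2 − 1.2 = 0.8 V.
I_D = ½ k_n V_ov² = 0.5 × 3.56 × 0.8² = 1.14 mA.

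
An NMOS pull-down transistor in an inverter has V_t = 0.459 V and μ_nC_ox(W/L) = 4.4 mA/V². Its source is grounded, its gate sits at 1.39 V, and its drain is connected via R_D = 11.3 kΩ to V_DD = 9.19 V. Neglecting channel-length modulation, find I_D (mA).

V_GS = V_G = 1.39 V, so V_ov = 1.39 − 0.459 = 0.931 V.
Assume saturation: I_D = ½ k_n V_ov² = 0.5 × 4.4 × 0.931² = 1.91 mA, giving V_DS = V_DD − I_D R_D = 9.19 − 1.91 × 11.3 = -12.4 V.
But -12.4 V < V_ov = 0.931 V, so the device is actually in triode.
In triode I_D = k_n[V_ov V_DS − ½ V_DS²] and I_D = (V_DD − V_DS)/R_D. Equating: 24.9 V_DS² − 47.29 V_DS + 9.19 = 0, giving V_DS = 0.22 V (the root below V_ov).
I_D = (9.19 − 0.22) / 11.3 = 0.794 mA.

I_D = 0.794 mA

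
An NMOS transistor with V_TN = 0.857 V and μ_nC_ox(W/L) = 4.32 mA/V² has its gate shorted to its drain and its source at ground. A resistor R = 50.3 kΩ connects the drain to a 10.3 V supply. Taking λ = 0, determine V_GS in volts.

V_GS = 1.15 V

With gate tied to drain, V_GS = V_DS ≥ V_GS − V_TN, so the device is in saturation.
KCL at the drain: ½ k_n (V_GS − V_TN)² = (V_DD − V_GS)/R.
Let x = V_GS − 0.857. Then 109 x² + x − 9.443 = 0, giving x = 0.29 V (positive root), so V_GS = 1.15 V.
I_D = (V_DD − V_GS)/R = (10.3 − 1.15) / 50.3 = 0.182 mA.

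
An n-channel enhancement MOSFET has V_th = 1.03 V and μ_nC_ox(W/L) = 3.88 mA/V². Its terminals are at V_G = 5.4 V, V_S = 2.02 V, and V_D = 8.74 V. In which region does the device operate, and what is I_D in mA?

V_GS = V_G − V_S = 5.4 − 2.02 = 3.38 V; V_DS = V_D − V_S = 8.74 − 2.02 = 6.72 V.
V_ov = V_GS − V_th = 3.38 − 1.03 = 2.35 V.
Since V_DS = 6.72 V ≥ V_ov = 2.35 V, the device is in saturation.
I_D = ½ k_n V_ov² = 0.5 × 3.88 × 2.35² = 10.7 mA.

Saturation; I_D = 10.7 mA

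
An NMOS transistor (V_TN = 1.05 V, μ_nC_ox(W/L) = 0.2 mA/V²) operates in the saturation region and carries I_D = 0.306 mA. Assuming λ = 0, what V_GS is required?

In saturation I_D = ½ k_n (V_GS − V_TN)², so V_GS − V_TN = √(2 I_D / k_n) = √(2 × 0.306 / 0.2) = 1.75 V.
V_GS = 1.05 + 1.75 = 2.8 V.

V_GS = 2.80 V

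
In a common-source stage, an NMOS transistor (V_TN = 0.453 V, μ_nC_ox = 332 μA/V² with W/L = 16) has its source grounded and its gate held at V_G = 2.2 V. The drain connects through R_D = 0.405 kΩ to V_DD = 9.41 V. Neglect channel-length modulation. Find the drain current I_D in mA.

V_GS = V_G = 2.2 V, so V_ov = 2.2 − 0.453 = 1.75 V.
k_n = μ_nC_ox · (W/L) = 5.312 mA/V².
Assume saturation: I_D = ½ k_n V_ov² = 0.5 × 5.312 × 1.75² = 8.11 mA, giving V_DS = V_DD − I_D R_D = 9.41 − 8.11 × 0.405 = 6.13 V.
V_DS = 6.13 V ≥ V_ov = 1.75 V, confirming saturation.

I_D = 8.11 mA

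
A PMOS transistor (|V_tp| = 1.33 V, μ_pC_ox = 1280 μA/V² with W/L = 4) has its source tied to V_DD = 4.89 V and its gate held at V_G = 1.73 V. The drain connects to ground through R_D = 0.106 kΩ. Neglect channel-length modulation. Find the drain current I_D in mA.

V_SG = V_DD − V_G = 4.89 − 1.73 = 3.16 V, so V_ov = 3.16 − 1.33 = 1.83 V.
k_p = μ_pC_ox · (W/L) = 5.12 mA/V².
Assume saturation: I_D = ½ k_p V_ov² = 0.5 × 5.12 × 1.83² = 8.57 mA, giving V_SD = V_DD − I_D R_D = 4.89 − 8.57 × 0.106 = 3.98 V.
V_SD = 3.98 V ≥ V_ov = 1.83 V, confirming saturation.

I_D = 8.57 mA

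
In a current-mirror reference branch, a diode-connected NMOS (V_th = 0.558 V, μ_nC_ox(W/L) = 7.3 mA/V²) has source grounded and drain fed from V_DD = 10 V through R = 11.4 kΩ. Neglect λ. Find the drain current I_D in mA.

With gate tied to drain, V_GS = V_DS ≥ V_GS − V_th, so the device is in saturation.
KCL at the drain: ½ k_n (V_GS − V_th)² = (V_DD − V_GS)/R.
Let x = V_GS − 0.558. Then 41.6 x² + x − 9.442 = 0, giving x = 0.464 V (positive root), so V_GS = 1.02 V.
I_D = (V_DD − V_GS)/R = (10 − 1.02) / 11.4 = 0.788 mA.

I_D = 0.788 mA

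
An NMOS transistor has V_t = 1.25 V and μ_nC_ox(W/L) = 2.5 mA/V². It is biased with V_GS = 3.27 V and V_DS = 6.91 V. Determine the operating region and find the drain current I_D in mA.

V_ov = V_GS − V_t = 3.27 − 1.25 = 2.02 V.
Since V_DS = 6.91 V ≥ V_ov = 2.02 V, the device is in saturation.
I_D = ½ k_n V_ov² = 0.5 × 2.5 × 2.02² = 5.1 mA.

Saturation; I_D = 5.10 mA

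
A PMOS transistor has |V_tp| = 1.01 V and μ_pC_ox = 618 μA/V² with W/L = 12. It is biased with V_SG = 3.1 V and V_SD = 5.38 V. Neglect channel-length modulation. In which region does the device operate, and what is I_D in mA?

Saturation; I_D = 16.2 mA

k_p = μ_pC_ox · (W/L) = 7.416 mA/V².
V_ov = V_SG − |V_tp| = 3.1 − 1.01 = 2.09 V.
Since V_SD = 5.38 V ≥ V_ov = 2.09 V, the device is in saturation.
I_D = ½ k_p V_ov² = 0.5 × 7.416 × 2.09² = 16.2 mA.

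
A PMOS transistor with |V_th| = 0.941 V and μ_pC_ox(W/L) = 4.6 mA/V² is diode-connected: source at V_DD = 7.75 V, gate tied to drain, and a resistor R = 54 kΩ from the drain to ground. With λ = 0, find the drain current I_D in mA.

With gate tied to drain, V_SG = V_SD ≥ V_SG − |V_th|, so the device is in saturation.
KCL at the drain: ½ k_p (V_SG − |V_th|)² = (V_DD − V_SG)/R.
Let x = V_SG − 0.941. Then 124 x² + x − 6.809 = 0, giving x = 0.23 V (positive root), so V_SG = 1.17 V.
I_D = (V_DD − V_SG)/R = (7.75 − 1.17) / 54 = 0.122 mA.

I_D = 0.122 mA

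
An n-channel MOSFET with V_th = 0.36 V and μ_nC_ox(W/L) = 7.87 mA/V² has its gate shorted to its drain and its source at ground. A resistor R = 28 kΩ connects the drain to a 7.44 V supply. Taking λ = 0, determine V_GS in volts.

With gate tied to drain, V_GS = V_DS ≥ V_GS − V_th, so the device is in saturation.
KCL at the drain: ½ k_n (V_GS − V_th)² = (V_DD − V_GS)/R.
Let x = V_GS − 0.36. Then 110 x² + x − 7.08 = 0, giving x = 0.249 V (positive root), so V_GS = 0.609 V.
I_D = (V_DD − V_GS)/R = (7.44 − 0.609) / 28 = 0.244 mA.

V_GS = 0.609 V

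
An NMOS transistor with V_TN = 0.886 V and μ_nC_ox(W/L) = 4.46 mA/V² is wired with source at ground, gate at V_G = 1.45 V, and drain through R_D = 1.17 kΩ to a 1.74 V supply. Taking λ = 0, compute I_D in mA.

V_GS = V_G = 1.45 V, so V_ov = 1.45 − 0.886 = 0.564 V.
Assume saturation: I_D = ½ k_n V_ov² = 0.5 × 4.46 × 0.564² = 0.709 mA, giving V_DS = V_DD − I_D R_D = 1.74 − 0.709 × 1.17 = 0.91 V.
V_DS = 0.91 V ≥ V_ov = 0.564 V, confirming saturation.

I_D = 0.709 mA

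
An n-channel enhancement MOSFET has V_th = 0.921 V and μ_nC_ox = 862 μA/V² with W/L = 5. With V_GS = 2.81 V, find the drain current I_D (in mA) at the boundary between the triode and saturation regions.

I_D = 7.69 mA

At the boundary V_DS = V_ov = V_GS − V_th = 2.81 − 0.921 = 1.89 V.
k_n = μ_nC_ox · (W/L) = 4.31 mA/V².
I_D = ½ k_n V_ov² = 0.5 × 4.31 × 1.89² = 7.69 mA.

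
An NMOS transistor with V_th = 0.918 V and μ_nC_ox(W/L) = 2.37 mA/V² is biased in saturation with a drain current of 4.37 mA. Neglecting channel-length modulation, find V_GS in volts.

V_GS = 2.84 V

In saturation I_D = ½ k_n (V_GS − V_th)², so V_GS − V_th = √(2 I_D / k_n) = √(2 × 4.37 / 2.37) = 1.92 V.
V_GS = 0.918 + 1.92 = 2.84 V.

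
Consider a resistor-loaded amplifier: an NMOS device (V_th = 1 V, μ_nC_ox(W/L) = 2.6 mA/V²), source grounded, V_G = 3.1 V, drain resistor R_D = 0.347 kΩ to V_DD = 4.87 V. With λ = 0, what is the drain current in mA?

I_D = 5.73 mA

V_GS = V_G = 3.1 V, so V_ov = 3.1 − 1 = 2.1 V.
Assume saturation: I_D = ½ k_n V_ov² = 0.5 × 2.6 × 2.1² = 5.73 mA, giving V_DS = V_DD − I_D R_D = 4.87 − 5.73 × 0.347 = 2.88 V.
V_DS = 2.88 V ≥ V_ov = 2.1 V, confirming saturation.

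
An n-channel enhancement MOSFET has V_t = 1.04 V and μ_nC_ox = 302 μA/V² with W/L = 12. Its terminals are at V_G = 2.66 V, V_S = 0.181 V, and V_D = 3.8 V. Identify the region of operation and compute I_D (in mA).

Saturation; I_D = 3.75 mA

V_GS = V_G − V_S = 2.66 − 0.181 = 2.48 V; V_DS = V_D − V_S = 3.8 − 0.181 = 3.62 V.
k_n = μ_nC_ox · (W/L) = 3.624 mA/V².
V_ov = V_GS − V_t = 2.48 − 1.04 = 1.44 V.
Since V_DS = 3.62 V ≥ V_ov = 1.44 V, the device is in saturation.
I_D = ½ k_n V_ov² = 0.5 × 3.624 × 1.44² = 3.75 mA.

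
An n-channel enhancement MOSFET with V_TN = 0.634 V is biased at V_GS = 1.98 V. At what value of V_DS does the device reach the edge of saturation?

The boundary between triode and saturation is V_DS = V_GS − V_TN = V_ov.
V_ov = 1.98 − 0.634 = 1.35 V.

V_DS,sat = 1.35 V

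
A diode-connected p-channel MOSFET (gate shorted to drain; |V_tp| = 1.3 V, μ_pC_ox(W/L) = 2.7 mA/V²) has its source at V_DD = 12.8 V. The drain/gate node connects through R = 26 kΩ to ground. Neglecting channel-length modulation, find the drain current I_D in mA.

With gate tied to drain, V_SG = V_SD ≥ V_SG − |V_tp|, so the device is in saturation.
KCL at the drain: ½ k_p (V_SG − |V_tp|)² = (V_DD − V_SG)/R.
Let x = V_SG − 1.3. Then 35.1 x² + x − 11.5 = 0, giving x = 0.558 V (positive root), so V_SG = 1.86 V.
I_D = (V_DD − V_SG)/R = (12.8 − 1.86) / 26 = 0.421 mA.

I_D = 0.421 mA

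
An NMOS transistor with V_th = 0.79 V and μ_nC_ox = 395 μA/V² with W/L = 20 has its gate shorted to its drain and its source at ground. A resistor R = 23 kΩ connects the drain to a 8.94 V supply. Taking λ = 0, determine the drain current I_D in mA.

With gate tied to drain, V_GS = V_DS ≥ V_GS − V_th, so the device is in saturation.
k_n = μ_nC_ox · (W/L) = 7.9 mA/V².
KCL at the drain: ½ k_n (V_GS − V_th)² = (V_DD − V_GS)/R.
Let x = V_GS − 0.79. Then 90.9 x² + x − 8.15 = 0, giving x = 0.294 V (positive root), so V_GS = 1.08 V.
I_D = (V_DD − V_GS)/R = (8.94 − 1.08) / 23 = 0.342 mA.

I_D = 0.342 mA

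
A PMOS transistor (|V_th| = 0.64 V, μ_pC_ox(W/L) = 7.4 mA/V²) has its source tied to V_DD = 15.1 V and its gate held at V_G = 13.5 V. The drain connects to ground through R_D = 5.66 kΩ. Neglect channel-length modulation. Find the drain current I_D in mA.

I_D = 2.58 mA

V_SG = V_DD − V_G = 15.1 − 13.5 = 1.6 V, so V_ov = 1.6 − 0.64 = 0.96 V.
Assume saturation: I_D = ½ k_p V_ov² = 0.5 × 7.4 × 0.96² = 3.41 mA, giving V_SD = V_DD − I_D R_D = 15.1 − 3.41 × 5.66 = -4.2 V.
But -4.2 V < V_ov = 0.96 V, so the device is actually in triode.
In triode I_D = k_p[V_ov V_SD − ½ V_SD²] and I_D = (V_DD − V_SD)/R_D. Equating: 20.9 V_SD² − 41.21 V_SD + 15.1 = 0, giving V_SD = 0.487 V (the root below V_ov).
I_D = (15.1 − 0.487) / 5.66 = 2.58 mA.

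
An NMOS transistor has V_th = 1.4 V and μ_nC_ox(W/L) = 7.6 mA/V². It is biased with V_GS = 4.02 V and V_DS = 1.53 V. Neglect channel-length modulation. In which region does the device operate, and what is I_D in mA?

V_ov = V_GS − V_th = 4.02 − 1.4 = 2.62 V.
Since V_DS = 1.53 V < V_ov = 2.62 V, the device is in the triode region.
I_D = k_n [V_ov · V_DS − ½ V_DS²] = 7.6 × [2.62 × 1.53 − 0.5 × 1.53²] = 21.6 mA.

Triode; I_D = 21.6 mA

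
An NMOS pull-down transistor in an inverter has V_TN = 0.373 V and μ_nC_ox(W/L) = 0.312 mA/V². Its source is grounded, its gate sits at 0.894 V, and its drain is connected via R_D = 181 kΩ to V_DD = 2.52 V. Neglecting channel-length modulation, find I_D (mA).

I_D = 0.0134 mA

V_GS = V_G = 0.894 V, so V_ov = 0.894 − 0.373 = 0.521 V.
Assume saturation: I_D = ½ k_n V_ov² = 0.5 × 0.312 × 0.521² = 0.0423 mA, giving V_DS = V_DD − I_D R_D = 2.52 − 0.0423 × 181 = -5.14 V.
But -5.14 V < V_ov = 0.521 V, so the device is actually in triode.
In triode I_D = k_n[V_ov V_DS − ½ V_DS²] and I_D = (V_DD − V_DS)/R_D. Equating: 28.2 V_DS² − 30.42 V_DS + 2.52 = 0, giving V_DS = 0.0904 V (the root below V_ov).
I_D = (2.52 − 0.0904) / 181 = 0.0134 mA.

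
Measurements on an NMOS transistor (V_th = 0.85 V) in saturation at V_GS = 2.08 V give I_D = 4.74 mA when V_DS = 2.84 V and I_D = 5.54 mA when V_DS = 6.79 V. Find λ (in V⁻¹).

With V_GS fixed, I_D ∝ (1 + λ V_DS) in saturation, so I_D2/I_D1 = (1 + λ V_DS2)/(1 + λ V_DS1).
5.54/4.74 = 1.169 = (1 + 6.79 λ)/(1 + 2.84 λ).
Solving: λ (I_D1 V_DS2 − I_D2 V_DS1) = I_D2 − I_D1, so λ = (5.54 − 4.74) / (4.74 × 6.79 − 5.54 × 2.84) = 0.8 / 16.5 = 0.0486 V⁻¹.

λ = 0.0486 V⁻¹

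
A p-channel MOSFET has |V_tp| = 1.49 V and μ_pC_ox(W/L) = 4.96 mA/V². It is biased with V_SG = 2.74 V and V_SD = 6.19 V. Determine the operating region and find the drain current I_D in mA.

V_ov = V_SG − |V_tp| = 2.74 − 1.49 = 1.25 V.
Since V_SD = 6.19 V ≥ V_ov = 1.25 V, the device is in saturation.
I_D = ½ k_p V_ov² = 0.5 × 4.96 × 1.25² = 3.88 mA.

Saturation; I_D = 3.88 mA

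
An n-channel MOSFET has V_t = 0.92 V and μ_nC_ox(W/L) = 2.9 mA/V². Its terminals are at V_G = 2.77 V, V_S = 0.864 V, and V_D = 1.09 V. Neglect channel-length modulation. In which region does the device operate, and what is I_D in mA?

Triode; I_D = 0.572 mA

V_GS = V_G − V_S = 2.77 − 0.864 = 1.91 V; V_DS = V_D − V_S = 1.09 − 0.864 = 0.226 V.
V_ov = V_GS − V_t = 1.91 − 0.92 = 0.986 V.
Since V_DS = 0.226 V < V_ov = 0.986 V, the device is in the triode region.
I_D = k_n [V_ov · V_DS − ½ V_DS²] = 2.9 × [0.986 × 0.226 − 0.5 × 0.226²] = 0.572 mA.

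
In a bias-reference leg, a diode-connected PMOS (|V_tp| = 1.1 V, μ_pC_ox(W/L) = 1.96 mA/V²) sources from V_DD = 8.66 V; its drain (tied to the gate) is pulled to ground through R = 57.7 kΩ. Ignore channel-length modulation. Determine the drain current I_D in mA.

With gate tied to drain, V_SG = V_SD ≥ V_SG − |V_tp|, so the device is in saturation.
KCL at the drain: ½ k_p (V_SG − |V_tp|)² = (V_DD − V_SG)/R.
Let x = V_SG − 1.1. Then 56.5 x² + x − 7.56 = 0, giving x = 0.357 V (positive root), so V_SG = 1.46 V.
I_D = (V_DD − V_SG)/R = (8.66 − 1.46) / 57.7 = 0.125 mA.

I_D = 0.125 mA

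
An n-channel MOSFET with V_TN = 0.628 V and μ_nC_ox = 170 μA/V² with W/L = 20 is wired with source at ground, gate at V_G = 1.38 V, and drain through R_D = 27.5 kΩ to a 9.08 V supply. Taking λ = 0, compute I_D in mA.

I_D = 0.325 mA

V_GS = V_G = 1.38 V, so V_ov = 1.38 − 0.628 = 0.752 V.
k_n = μ_nC_ox · (W/L) = 3.4 mA/V².
Assume saturation: I_D = ½ k_n V_ov² = 0.5 × 3.4 × 0.752² = 0.961 mA, giving V_DS = V_DD − I_D R_D = 9.08 − 0.961 × 27.5 = -17.4 V.
But -17.4 V < V_ov = 0.752 V, so the device is actually in triode.
In triode I_D = k_n[V_ov V_DS − ½ V_DS²] and I_D = (V_DD − V_DS)/R_D. Equating: 46.8 V_DS² − 71.31 V_DS + 9.08 = 0, giving V_DS = 0.14 V (the root below V_ov).
I_D = (9.08 − 0.14) / 27.5 = 0.325 mA.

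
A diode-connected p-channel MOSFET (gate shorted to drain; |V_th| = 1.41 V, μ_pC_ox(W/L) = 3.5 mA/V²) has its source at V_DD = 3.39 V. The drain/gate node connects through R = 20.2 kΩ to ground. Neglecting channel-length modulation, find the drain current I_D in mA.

With gate tied to drain, V_SG = V_SD ≥ V_SG − |V_th|, so the device is in saturation.
KCL at the drain: ½ k_p (V_SG − |V_th|)² = (V_DD − V_SG)/R.
Let x = V_SG − 1.41. Then 35.4 x² + x − 1.98 = 0, giving x = 0.223 V (positive root), so V_SG = 1.63 V.
I_D = (V_DD − V_SG)/R = (3.39 − 1.63) / 20.2 = 0.087 mA.

I_D = 0.0870 mA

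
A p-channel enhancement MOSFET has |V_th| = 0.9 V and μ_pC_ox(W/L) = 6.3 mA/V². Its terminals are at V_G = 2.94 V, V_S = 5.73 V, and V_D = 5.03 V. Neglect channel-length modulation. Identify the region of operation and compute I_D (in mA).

Triode; I_D = 6.79 mA

V_SG = V_S − V_G = 5.73 − 2.94 = 2.79 V; V_SD = V_S − V_D = 5.73 − 5.03 = 0.7 V.
V_ov = V_SG − |V_th| = 2.79 − 0.9 = 1.89 V.
Since V_SD = 0.7 V < V_ov = 1.89 V, the device is in the triode region.
I_D = k_p [V_ov · V_SD − ½ V_SD²] = 6.3 × [1.89 × 0.7 − 0.5 × 0.7²] = 6.79 mA.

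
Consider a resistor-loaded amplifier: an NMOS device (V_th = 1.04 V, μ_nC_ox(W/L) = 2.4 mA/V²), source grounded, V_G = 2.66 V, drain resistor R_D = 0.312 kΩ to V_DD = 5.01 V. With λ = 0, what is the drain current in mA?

V_GS = V_G = 2.66 V, so V_ov = 2.66 − 1.04 = 1.62 V.
Assume saturation: I_D = ½ k_n V_ov² = 0.5 × 2.4 × 1.62² = 3.15 mA, giving V_DS = V_DD − I_D R_D = 5.01 − 3.15 × 0.312 = 4.03 V.
V_DS = 4.03 V ≥ V_ov = 1.62 V, confirming saturation.

I_D = 3.15 mA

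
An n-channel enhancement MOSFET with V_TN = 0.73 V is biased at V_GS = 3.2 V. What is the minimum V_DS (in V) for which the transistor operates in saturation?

The boundary between triode and saturation is V_DS = V_GS − V_TN = V_ov.
V_ov = 3.2 − 0.73 = 2.47 V.

V_DS,sat = 2.47 V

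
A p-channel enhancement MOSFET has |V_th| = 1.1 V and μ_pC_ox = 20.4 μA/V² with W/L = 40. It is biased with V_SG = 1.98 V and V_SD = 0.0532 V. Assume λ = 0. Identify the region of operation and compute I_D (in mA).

k_p = μ_pC_ox · (W/L) = 0.816 mA/V².
V_ov = V_SG − |V_th| = 1.98 − 1.1 = 0.88 V.
Since V_SD = 0.0532 V < V_ov = 0.88 V, the device is in the triode region.
I_D = k_p [V_ov · V_SD − ½ V_SD²] = 0.816 × [0.88 × 0.0532 − 0.5 × 0.0532²] = 0.037 mA.

Triode; I_D = 0.0370 mA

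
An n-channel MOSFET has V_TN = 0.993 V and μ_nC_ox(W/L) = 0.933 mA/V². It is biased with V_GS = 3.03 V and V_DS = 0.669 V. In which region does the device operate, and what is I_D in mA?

Triode; I_D = 1.06 mA

V_ov = V_GS − V_TN = 3.03 − 0.993 = 2.04 V.
Since V_DS = 0.669 V < V_ov = 2.04 V, the device is in the triode region.
I_D = k_n [V_ov · V_DS − ½ V_DS²] = 0.933 × [2.04 × 0.669 − 0.5 × 0.669²] = 1.06 mA.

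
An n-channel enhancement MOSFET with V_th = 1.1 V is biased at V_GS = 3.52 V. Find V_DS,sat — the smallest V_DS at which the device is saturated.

V_DS,sat = 2.42 V

The boundary between triode and saturation is V_DS = V_GS − V_th = V_ov.
V_ov = 3.52 − 1.1 = 2.42 V.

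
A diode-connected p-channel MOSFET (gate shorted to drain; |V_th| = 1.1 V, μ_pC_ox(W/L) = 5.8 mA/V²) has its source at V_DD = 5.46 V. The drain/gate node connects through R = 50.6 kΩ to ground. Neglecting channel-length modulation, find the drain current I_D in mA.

I_D = 0.0828 mA

With gate tied to drain, V_SG = V_SD ≥ V_SG − |V_th|, so the device is in saturation.
KCL at the drain: ½ k_p (V_SG − |V_th|)² = (V_DD − V_SG)/R.
Let x = V_SG − 1.1. Then 147 x² + x − 4.36 = 0, giving x = 0.169 V (positive root), so V_SG = 1.27 V.
I_D = (V_DD − V_SG)/R = (5.46 − 1.27) / 50.6 = 0.0828 mA.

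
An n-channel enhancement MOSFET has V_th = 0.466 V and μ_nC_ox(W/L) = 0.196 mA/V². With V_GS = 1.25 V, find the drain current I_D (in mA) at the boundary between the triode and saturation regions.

I_D = 0.0602 mA

At the boundary V_DS = V_ov = V_GS − V_th = 1.25 − 0.466 = 0.784 V.
I_D = ½ k_n V_ov² = 0.5 × 0.196 × 0.784² = 0.0602 mA.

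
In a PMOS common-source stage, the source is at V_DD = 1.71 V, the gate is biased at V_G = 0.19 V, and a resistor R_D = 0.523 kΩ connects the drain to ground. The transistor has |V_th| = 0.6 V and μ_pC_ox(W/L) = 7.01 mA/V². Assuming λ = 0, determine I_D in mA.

I_D = 2.33 mA

V_SG = V_DD − V_G = 1.71 − 0.19 = 1.52 V, so V_ov = 1.52 − 0.6 = 0.92 V.
Assume saturation: I_D = ½ k_p V_ov² = 0.5 × 7.01 × 0.92² = 2.97 mA, giving V_SD = V_DD − I_D R_D = 1.71 − 2.97 × 0.523 = 0.158 V.
But 0.158 V < V_ov = 0.92 V, so the device is actually in triode.
In triode I_D = k_p[V_ov V_SD − ½ V_SD²] and I_D = (V_DD − V_SD)/R_D. Equating: 1.83 V_SD² − 4.373 V_SD + 1.71 = 0, giving V_SD = 0.493 V (the root below V_ov).
I_D = (1.71 − 0.493) / 0.523 = 2.33 mA.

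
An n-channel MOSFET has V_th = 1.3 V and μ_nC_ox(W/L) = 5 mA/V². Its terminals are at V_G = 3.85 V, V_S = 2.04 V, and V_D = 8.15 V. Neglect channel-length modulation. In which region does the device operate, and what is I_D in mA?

Saturation; I_D = 0.650 mA

V_GS = V_G − V_S = 3.85 − 2.04 = 1.81 V; V_DS = V_D − V_S = 8.15 − 2.04 = 6.11 V.
V_ov = V_GS − V_th = 1.81 − 1.3 = 0.51 V.
Since V_DS = 6.11 V ≥ V_ov = 0.51 V, the device is in saturation.
I_D = ½ k_n V_ov² = 0.5 × 5 × 0.51² = 0.65 mA.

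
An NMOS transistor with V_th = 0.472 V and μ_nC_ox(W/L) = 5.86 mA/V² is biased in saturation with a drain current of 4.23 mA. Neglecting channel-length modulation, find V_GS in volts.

V_GS = 1.67 V

In saturation I_D = ½ k_n (V_GS − V_th)², so V_GS − V_th = √(2 I_D / k_n) = √(2 × 4.23 / 5.86) = 1.2 V.
V_GS = 0.472 + 1.2 = 1.67 V.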